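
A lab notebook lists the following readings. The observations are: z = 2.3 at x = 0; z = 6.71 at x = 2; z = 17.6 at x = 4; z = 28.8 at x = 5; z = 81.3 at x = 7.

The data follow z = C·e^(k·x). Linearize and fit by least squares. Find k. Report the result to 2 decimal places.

Linearized form: ln z = k·x + ln C. From the 5 transformed points,
XᵀX = [[94.0000, 18.0000]; [18.0000, 5]], rhs = [62.8677, 13.3629]ᵀ  (here Σx = 18.0000, Σ(x)² = 94.0000, Σln z = 13.3629, Σx·ln z = 62.8677).
Δ = 94.0000·5 − (18.0000)² = 146.0000; k = (62.8677·5 − 18.0000·13.3629)/146.0000 = 0.50552, ln C = (94.0000·13.3629 − 18.0000·62.8677)/146.0000 = 0.85272.

k = 0.51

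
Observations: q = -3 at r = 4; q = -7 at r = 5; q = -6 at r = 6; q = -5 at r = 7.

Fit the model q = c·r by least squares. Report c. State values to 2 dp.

c = -0.94

MᵀM·[c]ᵀ = Mᵀq reads: 126·c = -118.
c = (-118)/126 = -0.936508.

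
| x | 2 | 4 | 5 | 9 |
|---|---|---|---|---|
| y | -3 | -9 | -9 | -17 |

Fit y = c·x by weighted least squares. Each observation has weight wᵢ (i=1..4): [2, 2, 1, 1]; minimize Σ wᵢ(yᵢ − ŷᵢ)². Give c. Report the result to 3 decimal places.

Setting ∂/∂c … = 0 gives: 146·c = -282.
Hence c = -282 / 146 ≈ -1.93151.

c = -1.932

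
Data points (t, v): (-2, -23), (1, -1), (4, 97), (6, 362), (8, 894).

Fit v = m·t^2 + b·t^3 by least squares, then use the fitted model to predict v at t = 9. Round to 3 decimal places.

Compute the Gram sums: Σt^2·t^2 = 5665, Σt^2·t^3 = 41537, Σt^3·t^3 = 312961.
Moment sums: Σt^2·v = 71707, Σt^3·v = 542311.
Eliminating b: 312961·(row 1) − 41537·(row 2) gives 47601696·m = 312961·71707 − 41537·542311 = -84477580, so m = -21119395/11900424.
Then b = (542311 − 41537·(-21119395/11900424))/312961 = 23424539/11900424.
At t = 9: v̂ = (-21119395/11900424)·(81) + (23424539/11900424)·(729) = 640242414/495851.

v̂ = 1291.199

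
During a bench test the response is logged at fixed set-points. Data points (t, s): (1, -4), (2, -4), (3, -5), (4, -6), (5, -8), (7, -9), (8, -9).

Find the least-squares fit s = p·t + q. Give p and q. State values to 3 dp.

Normal-equation sums: Σt·t = 168, Σt = 30, Σ1 = 7.
Moment sums: Σt·s = -226, Σs = -45.
Normal equations: [[168, 30]; [30, 7]]·[p, q]ᵀ = [-226, -45]ᵀ.
Determinant 168·7 − 30² = 276.
p = ((-226)·7 − 30·(-45))/276 = -58/69; q = (168·(-45) − 30·(-226))/276 = -65/23.

p = -0.841, q = -2.826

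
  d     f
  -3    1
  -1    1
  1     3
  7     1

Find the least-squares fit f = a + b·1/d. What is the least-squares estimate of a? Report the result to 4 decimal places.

a = 1.5470

The normal system MᵀM·[a, b]ᵀ = Mᵀf is [[4, -4/21]; [-4/21, 940/441]]·[a, b]ᵀ = [6, 38/21]ᵀ.
Δ = 4·(940/441) − (-4/21)² = 416/49.
a = (6·(940/441) − (-4/21)·(38/21))/(416/49) = 181/117; b = (4·(38/21) − (-4/21)·6)/(416/49) = 77/78.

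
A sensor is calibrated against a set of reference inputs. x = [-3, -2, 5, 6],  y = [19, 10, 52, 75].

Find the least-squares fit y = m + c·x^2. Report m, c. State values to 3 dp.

Forming AᵀA = [[4, 74]; [74, 2018]] and Aᵀy = [156, 4211]ᵀ gives AᵀA·[m, c]ᵀ = Aᵀy.
det = 4·2018 − 74² = 2596.
m = (156·2018 − 74·4211)/2596 = 1597/1298; c = (4·4211 − 74·156)/2596 = 1325/649.

m = 1.230, c = 2.042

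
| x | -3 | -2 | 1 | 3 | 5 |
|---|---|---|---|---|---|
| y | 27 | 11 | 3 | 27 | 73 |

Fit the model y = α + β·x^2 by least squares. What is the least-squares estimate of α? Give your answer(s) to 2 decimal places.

α = 0.10

From the data, Σ1 = 5, Σx^2 = 48, Σx^2·x^2 = 804.
For Mᵀy: Σy = 141, Σx^2·y = 2358.
Normal equations: [[5, 48]; [48, 804]]·[α, β]ᵀ = [141, 2358]ᵀ.
Δ = 5·804 − 48² = 1716.
α = (141·804 − 48·2358)/1716 = 15/143; β = (5·2358 − 48·141)/1716 = 837/286.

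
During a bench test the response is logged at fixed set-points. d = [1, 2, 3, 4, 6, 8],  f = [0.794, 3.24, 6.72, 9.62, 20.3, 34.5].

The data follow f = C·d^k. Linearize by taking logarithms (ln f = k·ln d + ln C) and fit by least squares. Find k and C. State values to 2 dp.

With ln fᵢ as the transformed response and ln dᵢ as the regressor:
XᵀX = [[11.1437, 7.0493]; [7.0493, 6]], rhs = [18.8037, 11.6654]ᵀ  (here Σln d = 7.0493, Σ(ln d)² = 11.1437, Σln f = 11.6654, Σln d·ln f = 18.8037).
Slope k = (n·Σln d·ln f − Σln d·Σln f)/(n·Σ(ln d)² − (Σln d)²) = (6·18.8037 − 7.0493·11.6654)/17.1702 = 1.78156; ln C = (Σln f − k·Σln d)/n = -0.14887, so C = exp(-0.14887) = 0.86168.

k = 1.78, C = 0.86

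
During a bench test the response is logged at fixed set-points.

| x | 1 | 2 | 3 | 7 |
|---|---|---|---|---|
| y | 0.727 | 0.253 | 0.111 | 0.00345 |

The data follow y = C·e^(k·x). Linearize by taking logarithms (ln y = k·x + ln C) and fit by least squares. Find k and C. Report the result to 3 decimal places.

With ln yᵢ as the transformed response and xᵢ as the regressor:
Sums: Σx = 13.0000, Σ(x)² = 63.0000, Σln y = -9.5608, Σx·ln y = -49.3479.
Normal system: [[63.0000, 13.0000]; [13.0000, 4]]·[k, ln C]ᵀ = [-49.3479, -9.5608]ᵀ.
Δ = 63.0000·4 − (13.0000)² = 83.0000; k = (-49.3479·4 − 13.0000·-9.5608)/83.0000 = -0.88074, ln C = (63.0000·-9.5608 − 13.0000·-49.3479)/83.0000 = 0.47220, so C = exp(0.47220) = 1.60351.

k = -0.881, C = 1.604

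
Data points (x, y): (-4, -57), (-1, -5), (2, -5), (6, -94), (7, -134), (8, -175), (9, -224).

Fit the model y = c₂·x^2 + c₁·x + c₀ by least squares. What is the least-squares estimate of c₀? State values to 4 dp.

c₀ = 1.2105

Entries of AᵀA: Σx^2·x^2 = 14627, Σx^2·x = 1743, Σx^2 = 251, Σx·x = 251, Σx = 27, Σ1 = 7.
And Σx^2·y = -40231, Σx·y = -4695, Σy = -694.
Solving the 3×3 system (Gaussian elimination) gives c₂ = -1207357/395396, c₁ = 936717/395396, c₀ = 119658/98849.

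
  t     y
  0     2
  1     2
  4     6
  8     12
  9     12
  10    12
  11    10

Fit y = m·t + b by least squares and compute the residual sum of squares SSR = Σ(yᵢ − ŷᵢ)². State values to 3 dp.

SSR = 14.788

Setting ∂/∂m … = 0 gives: 383·m + 43·b = 460;  43·m + 7·b = 56.
Determinant 383·7 − 43² = 832.
m = (460·7 − 43·56)/832 = 203/208; b = (383·56 − 43·460)/832 = 417/208.
Residuals: -1/208, -51/52, 19/208, 35/16, 63/52, 49/208, -285/104; SSR = 769/52.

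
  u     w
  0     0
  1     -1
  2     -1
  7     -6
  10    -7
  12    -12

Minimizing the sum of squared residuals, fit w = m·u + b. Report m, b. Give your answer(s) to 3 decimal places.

m = -0.903, b = 0.317

Compute the Gram sums: Σu·u = 298, Σu = 32, Σ1 = 6.
Moment sums: Σu·w = -259, Σw = -27.
MᵀM·[m, b]ᵀ = Mᵀw becomes [[298, 32]; [32, 6]]·[m, b]ᵀ = [-259, -27]ᵀ.
Eliminating b: 6·(row 1) − 32·(row 2) gives 764·m = 6·(-259) − 32·(-27) = -690, so m = -345/382.
Then b = ((-27) − 32·(-345/382))/6 = 121/382.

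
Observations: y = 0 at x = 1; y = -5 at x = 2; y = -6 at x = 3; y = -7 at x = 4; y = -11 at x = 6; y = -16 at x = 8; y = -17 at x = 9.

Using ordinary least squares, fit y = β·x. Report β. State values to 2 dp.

The normal system MᵀM·[β]ᵀ = Mᵀy is [[211]]·[β]ᵀ = [-403]ᵀ.
Hence β = -403 / 211 ≈ -1.90995.

β = -1.91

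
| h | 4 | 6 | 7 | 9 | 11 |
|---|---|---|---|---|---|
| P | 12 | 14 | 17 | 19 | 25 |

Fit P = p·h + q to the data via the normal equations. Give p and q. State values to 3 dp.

From the data, Σh·h = 303, Σh = 37, Σ1 = 5.
Right-hand side: Σh·P = 697, ΣP = 87.
Eliminating q: 5·(row 1) − 37·(row 2) gives 146·p = 5·697 − 37·87 = 266, so p = 133/73.
Then q = (87 − 37·(133/73))/5 = 286/73.

p = 1.822, q = 3.918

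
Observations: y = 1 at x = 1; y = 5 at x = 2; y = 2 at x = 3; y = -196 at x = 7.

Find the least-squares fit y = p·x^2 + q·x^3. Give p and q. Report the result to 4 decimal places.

p = 3.3474, q = -1.0496

With design matrix A, AᵀA = [[2499, 17083]; [17083, 118443]] and Aᵀy = [-9565, -67133]ᵀ.
Eliminating q: 118443·(row 1) − 17083·(row 2) gives 4160168·p = 118443·(-9565) − 17083·(-67133) = 13925744, so p = 1740718/520021.
Then q = ((-67133) − 17083·(1740718/520021))/118443 = -545809/520021.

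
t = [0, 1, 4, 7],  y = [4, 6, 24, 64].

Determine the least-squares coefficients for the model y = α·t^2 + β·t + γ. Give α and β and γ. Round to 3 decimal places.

α = 1.182, β = 0.261, γ = 4.218

With design matrix A, AᵀA = [[2658, 408, 66]; [408, 66, 12]; [66, 12, 4]] and Aᵀy = [3526, 550, 98]ᵀ.
Inverting the 3×3 Gram matrix, [α, β, γ]ᵀ = [13/11, 43/165, 232/55]ᵀ.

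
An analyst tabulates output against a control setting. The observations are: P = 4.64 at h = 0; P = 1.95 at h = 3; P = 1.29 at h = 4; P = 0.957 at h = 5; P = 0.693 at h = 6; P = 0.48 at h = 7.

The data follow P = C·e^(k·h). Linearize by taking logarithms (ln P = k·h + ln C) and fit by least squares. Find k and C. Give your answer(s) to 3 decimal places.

With ln Pᵢ as the transformed response and hᵢ as the regressor:
Over the data: Σh = 25.0000, Σ(h)² = 135.0000, Σln P = 1.3125, Σh·ln P = -4.5358.
Normal system: [[135.0000, 25.0000]; [25.0000, 6]]·[k, ln C]ᵀ = [-4.5358, 1.3125]ᵀ.
Δ = 135.0000·6 − (25.0000)² = 185.0000; k = (-4.5358·6 − 25.0000·1.3125)/185.0000 = -0.32448, ln C = (135.0000·1.3125 − 25.0000·-4.5358)/185.0000 = 1.57075, so C = exp(1.57075) = 4.81026.

k = -0.324, C = 4.810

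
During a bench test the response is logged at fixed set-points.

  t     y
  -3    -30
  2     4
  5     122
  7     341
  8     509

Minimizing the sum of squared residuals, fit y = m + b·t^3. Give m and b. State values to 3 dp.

m = -3.304, b = 1.002

From the data, Σ1 = 5, Σt^3 = 961, Σt^3·t^3 = 396211.
Right-hand side: Σy = 946, Σt^3·y = 393663.
XᵀX·[m, b]ᵀ = Xᵀy becomes [[5, 961]; [961, 396211]]·[m, b]ᵀ = [946, 393663]ᵀ.
det = 5·396211 − 961² = 1057534.
m = (946·396211 − 961·393663)/1057534 = -112727/34114; b = (5·393663 − 961·946)/1057534 = 1059209/1057534.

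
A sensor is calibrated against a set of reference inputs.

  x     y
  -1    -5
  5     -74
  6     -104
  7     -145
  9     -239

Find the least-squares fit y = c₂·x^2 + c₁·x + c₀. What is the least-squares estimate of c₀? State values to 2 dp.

AᵀA·[c₂, c₁, c₀]ᵀ = Aᵀy reads: 10884·c₂ + 1412·c₁ + 192·c₀ = -32063;  1412·c₂ + 192·c₁ + 26·c₀ = -4155;  192·c₂ + 26·c₁ + 5·c₀ = -567.
Inverting the 3×3 Gram matrix, [c₂, c₁, c₀]ᵀ = [-13349/4433, 1103/1612, -11747/8866]ᵀ.

c₀ = -1.32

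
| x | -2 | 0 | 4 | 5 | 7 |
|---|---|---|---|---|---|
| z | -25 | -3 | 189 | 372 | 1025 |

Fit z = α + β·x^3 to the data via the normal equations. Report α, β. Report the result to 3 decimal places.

Forming AᵀA = [[5, 524]; [524, 137434]] and Aᵀz = [1558, 410371]ᵀ gives AᵀA·[α, β]ᵀ = Aᵀz.
Determinant 5·137434 − 524² = 412594.
α = (1558·137434 − 524·410371)/412594 = -456116/206297; β = (5·410371 − 524·1558)/412594 = 1235463/412594.

α = -2.211, β = 2.994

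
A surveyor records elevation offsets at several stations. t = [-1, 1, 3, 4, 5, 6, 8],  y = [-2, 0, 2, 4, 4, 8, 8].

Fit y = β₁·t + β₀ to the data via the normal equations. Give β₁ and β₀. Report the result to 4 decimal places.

Normal-equation sums: Σt·t = 152, Σt = 26, Σ1 = 7.
And Σt·y = 156, Σy = 24.
XᵀX·[β₁, β₀]ᵀ = Xᵀy becomes [[152, 26]; [26, 7]]·[β₁, β₀]ᵀ = [156, 24]ᵀ.
Eliminating β₀: 7·(row 1) − 26·(row 2) gives 388·β₁ = 7·156 − 26·24 = 468, so β₁ = 117/97.
Then β₀ = (24 − 26·(117/97))/7 = -102/97.

β₁ = 1.2062, β₀ = -1.0515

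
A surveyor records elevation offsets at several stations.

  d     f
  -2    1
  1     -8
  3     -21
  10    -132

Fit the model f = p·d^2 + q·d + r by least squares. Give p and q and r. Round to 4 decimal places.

p = -0.9386, q = -3.5467, r = -2.6104

Forming AᵀA = [[10098, 1020, 114]; [1020, 114, 12]; [114, 12, 4]] and Aᵀf = [-13393, -1393, -160]ᵀ gives AᵀA·[p, q, r]ᵀ = Aᵀf.
Solving the 3×3 system (Gaussian elimination) gives p = -11660/12423, q = -88121/24846, r = -21619/8282.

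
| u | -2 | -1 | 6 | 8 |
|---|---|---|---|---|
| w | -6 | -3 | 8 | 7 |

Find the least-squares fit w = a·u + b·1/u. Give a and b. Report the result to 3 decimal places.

a = 1.011, b = 3.221

The normal equations are: 105·a + 4·b = 119;  4·a + (745/576)·b = 197/24.
(Σu·u = 105, Σu·1/u = 4, Σ1/u·1/u = 745/576, Σu·w = 119, Σ1/u·w = 197/24.)
Δ = 105·(745/576) − 4² = 23003/192.
a = (119·(745/576) − 4·(197/24))/(23003/192) = 69743/69009; b = (105·(197/24) − 4·119)/(23003/192) = 74088/23003.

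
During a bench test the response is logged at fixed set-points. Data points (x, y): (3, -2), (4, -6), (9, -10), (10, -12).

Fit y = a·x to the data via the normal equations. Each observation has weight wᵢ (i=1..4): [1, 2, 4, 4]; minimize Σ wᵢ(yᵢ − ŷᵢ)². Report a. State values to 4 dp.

Normal-equation sums: Σwᵢ·x·x = 765.
Right-hand side: Σwᵢ·x·y = -894.
Hence a = -894 / 765 ≈ -1.16863.

a = -1.1686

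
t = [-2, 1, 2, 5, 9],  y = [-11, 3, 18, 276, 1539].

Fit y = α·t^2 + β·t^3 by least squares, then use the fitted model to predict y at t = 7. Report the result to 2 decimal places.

Entries of MᵀM: Σt^2·t^2 = 7219, Σt^2·t^3 = 62175, Σt^3·t^3 = 547195.
For Mᵀy: Σt^2·y = 131590, Σt^3·y = 1156666.
MᵀM·[α, β]ᵀ = Mᵀy becomes [[7219, 62175]; [62175, 547195]]·[α, β]ᵀ = [131590, 1156666]ᵀ.
Δ = 7219·547195 − 62175² = 84470080.
α = (131590·547195 − 62175·1156666)/84470080 = 4484075/4223504; β = (7219·1156666 − 62175·131590)/84470080 = 42090901/21117520.
At t = 7: ŷ = (4484075/4223504)·(49) + (42090901/21117520)·(343) = 7767888709/10558760.

ŷ = 735.68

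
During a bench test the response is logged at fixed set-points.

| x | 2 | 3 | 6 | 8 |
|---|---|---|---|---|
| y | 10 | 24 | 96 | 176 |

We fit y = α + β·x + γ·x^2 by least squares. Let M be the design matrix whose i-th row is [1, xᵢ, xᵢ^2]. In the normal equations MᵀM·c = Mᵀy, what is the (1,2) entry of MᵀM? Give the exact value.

Row 1 ↔ basis 1, column 2 ↔ basis x, so (MᵀM)_{1,2} = Σᵢ x = (1)·(2) + (1)·(3) + (1)·(6) + (1)·(8) = 19.

19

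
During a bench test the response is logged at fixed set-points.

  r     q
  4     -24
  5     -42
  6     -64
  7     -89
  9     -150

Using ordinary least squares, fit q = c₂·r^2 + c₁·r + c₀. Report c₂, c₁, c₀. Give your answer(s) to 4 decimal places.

c₂ = -1.7541, c₁ = -2.4065, c₀ = 13.7378

Normal-equation sums: Σr^2·r^2 = 11139, Σr^2·r = 1477, Σr^2 = 207, Σr·r = 207, Σr = 31, Σ1 = 5.
Right-hand side: Σr^2·q = -20249, Σr·q = -2663, Σq = -369.
Normal equations: [[11139, 1477, 207]; [1477, 207, 31]; [207, 31, 5]]·[c₂, c₁, c₀]ᵀ = [-20249, -2663, -369]ᵀ.
Inverting the 3×3 Gram matrix, [c₂, c₁, c₀]ᵀ = [-1191/679, -1634/679, 9328/679]ᵀ.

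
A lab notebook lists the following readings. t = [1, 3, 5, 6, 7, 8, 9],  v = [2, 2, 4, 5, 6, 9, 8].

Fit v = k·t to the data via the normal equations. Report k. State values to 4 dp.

Compute the Gram sums: Σt·t = 265.
And Σt·v = 244.
AᵀA·[k]ᵀ = Aᵀv becomes [[265]]·[k]ᵀ = [244]ᵀ.
k = 244/265 = 0.920755.

k = 0.9208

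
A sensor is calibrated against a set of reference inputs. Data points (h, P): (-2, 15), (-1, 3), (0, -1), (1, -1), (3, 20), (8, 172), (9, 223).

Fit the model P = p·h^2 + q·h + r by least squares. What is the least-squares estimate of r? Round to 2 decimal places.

r = -1.43

Entries of MᵀM: Σh^2·h^2 = 10756, Σh^2·h = 1260, Σh^2 = 160, Σh·h = 160, Σh = 18, Σ1 = 7.
For MᵀP: Σh^2·P = 29313, Σh·P = 3409, ΣP = 431.
Row-reducing yields p = 114073/38136, q = -26555/12712, r = -27221/19068.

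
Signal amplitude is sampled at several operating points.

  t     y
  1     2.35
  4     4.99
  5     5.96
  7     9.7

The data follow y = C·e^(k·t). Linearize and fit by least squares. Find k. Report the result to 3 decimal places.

With ln yᵢ as the transformed response and tᵢ as the regressor:
Sums: Σt = 17.0000, Σ(t)² = 91.0000, Σln y = 6.5190, Σt·ln y = 32.1144.
Normal system: [[91.0000, 17.0000]; [17.0000, 4]]·[k, ln C]ᵀ = [32.1144, 6.5190]ᵀ.
Slope k = (n·Σt·ln y − Σt·Σln y)/(n·Σ(t)² − (Σt)²) = (4·32.1144 − 17.0000·6.5190)/75.0000 = 0.23512; ln C = (Σln y − k·Σt)/n = 0.63052.

k = 0.235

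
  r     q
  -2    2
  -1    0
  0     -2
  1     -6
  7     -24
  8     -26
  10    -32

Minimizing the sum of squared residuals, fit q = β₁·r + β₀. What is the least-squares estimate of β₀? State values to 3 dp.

β₀ = -3.022

With design matrix X, XᵀX = [[219, 23]; [23, 7]] and Xᵀq = [-706, -88]ᵀ.
Eliminating β₀: 7·(row 1) − 23·(row 2) gives 1004·β₁ = 7·(-706) − 23·(-88) = -2918, so β₁ = -1459/502.
Then β₀ = ((-88) − 23·(-1459/502))/7 = -1517/502.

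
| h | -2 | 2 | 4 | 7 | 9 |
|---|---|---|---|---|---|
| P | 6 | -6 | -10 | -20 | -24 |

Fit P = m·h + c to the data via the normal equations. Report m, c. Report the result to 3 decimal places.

m = -2.757, c = 0.227

Compute the Gram sums: Σh·h = 154, Σh = 20, Σ1 = 5.
Moment sums: Σh·P = -420, ΣP = -54.
Eliminating c: 5·(row 1) − 20·(row 2) gives 370·m = 5·(-420) − 20·(-54) = -1020, so m = -102/37.
Then c = ((-54) − 20·(-102/37))/5 = 42/185.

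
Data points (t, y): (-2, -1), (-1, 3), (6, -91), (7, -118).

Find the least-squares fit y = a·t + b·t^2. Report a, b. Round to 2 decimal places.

a = -3.68, b = -1.89

XᵀX·[a, b]ᵀ = Xᵀy reads: 90·a + 550·b = -1373;  550·a + 3714·b = -9059.
Determinant 90·3714 − 550² = 31760.
a = ((-1373)·3714 − 550·(-9059))/31760 = -14609/3970; b = (90·(-9059) − 550·(-1373))/31760 = -752/397.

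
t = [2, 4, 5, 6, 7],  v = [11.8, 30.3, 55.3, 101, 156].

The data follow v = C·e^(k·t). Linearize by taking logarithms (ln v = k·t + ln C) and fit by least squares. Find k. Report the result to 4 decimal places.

k = 0.5278

Linearized form: ln v = k·t + ln C. From the 5 transformed points,
Σt = 24.0000, Σ(t)² = 130.0000, Σln v = 19.5570, Σt·ln v = 101.6844.
Normal system: [[130.0000, 24.0000]; [24.0000, 5]]·[k, ln C]ᵀ = [101.6844, 19.5570]ᵀ.
Δ = 130.0000·5 − (24.0000)² = 74.0000; k = (101.6844·5 − 24.0000·19.5570)/74.0000 = 0.52776, ln C = (130.0000·19.5570 − 24.0000·101.6844)/74.0000 = 1.37817.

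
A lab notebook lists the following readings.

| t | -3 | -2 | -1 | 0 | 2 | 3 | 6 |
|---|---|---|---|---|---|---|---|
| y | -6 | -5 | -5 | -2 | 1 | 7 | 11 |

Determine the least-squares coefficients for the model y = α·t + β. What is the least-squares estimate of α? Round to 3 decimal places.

α = 2.041

Compute the Gram sums: Σt·t = 63, Σt = 5, Σ1 = 7.
For Aᵀy: Σt·y = 122, Σy = 1.
Normal equations: [[63, 5]; [5, 7]]·[α, β]ᵀ = [122, 1]ᵀ.
det = 63·7 − 5² = 416.
α = (122·7 − 5·1)/416 = 849/416; β = (63·1 − 5·122)/416 = -547/416.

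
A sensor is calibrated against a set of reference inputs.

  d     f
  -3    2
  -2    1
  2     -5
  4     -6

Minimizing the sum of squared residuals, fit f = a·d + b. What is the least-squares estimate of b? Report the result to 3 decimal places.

b = -1.695

Normal-equation sums: Σd·d = 33, Σd = 1, Σ1 = 4.
And Σd·f = -42, Σf = -8.
So XᵀX·[a, b]ᵀ = Xᵀf: [[33, 1]; [1, 4]]·[a, b]ᵀ = [-42, -8]ᵀ.
Determinant 33·4 − 1² = 131.
a = ((-42)·4 − 1·(-8))/131 = -160/131; b = (33·(-8) − 1·(-42))/131 = -222/131.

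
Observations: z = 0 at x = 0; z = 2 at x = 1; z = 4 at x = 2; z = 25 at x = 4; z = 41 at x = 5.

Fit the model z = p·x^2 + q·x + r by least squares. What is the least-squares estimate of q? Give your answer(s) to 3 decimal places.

From the data, Σx^2·x^2 = 898, Σx^2·x = 198, Σx^2 = 46, Σx·x = 46, Σx = 12, Σ1 = 5.
And Σx^2·z = 1443, Σx·z = 315, Σz = 72.
Normal equations: [[898, 198, 46]; [198, 46, 12]; [46, 12, 5]]·[p, q, r]ᵀ = [1443, 315, 72]ᵀ.
Solving the 3×3 system (Gaussian elimination) gives p = 303/154, q = -135/77, r = 39/77.

q = -1.753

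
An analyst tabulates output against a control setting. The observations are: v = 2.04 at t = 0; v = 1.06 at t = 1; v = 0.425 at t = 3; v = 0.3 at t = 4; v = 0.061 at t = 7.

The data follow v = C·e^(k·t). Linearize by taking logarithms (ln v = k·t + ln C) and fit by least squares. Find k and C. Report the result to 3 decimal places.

k = -0.488, C = 1.911

With ln vᵢ as the transformed response and tᵢ as the regressor:
Σt = 15.0000, Σ(t)² = 75.0000, Σln v = -4.0853, Σt·ln v = -26.9028.
Equations: 75.0000·k + 15.0000·ln C = -26.9028;  15.0000·k + 5·ln C = -4.0853.
Solving (det = 150.0000): k = -0.48823, ln C = 0.64763, so C = exp(0.64763) = 1.91100.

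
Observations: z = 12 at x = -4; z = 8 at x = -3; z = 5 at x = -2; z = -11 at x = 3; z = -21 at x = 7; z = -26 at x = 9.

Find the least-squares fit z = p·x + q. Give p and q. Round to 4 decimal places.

p = -2.9141, q = -0.6432

From the data, Σx·x = 168, Σx = 10, Σ1 = 6.
Moment sums: Σx·z = -496, Σz = -33.
MᵀM·[p, q]ᵀ = Mᵀz becomes [[168, 10]; [10, 6]]·[p, q]ᵀ = [-496, -33]ᵀ.
det = 168·6 − 10² = 908.
p = ((-496)·6 − 10·(-33))/908 = -1323/454; q = (168·(-33) − 10·(-496))/908 = -146/227.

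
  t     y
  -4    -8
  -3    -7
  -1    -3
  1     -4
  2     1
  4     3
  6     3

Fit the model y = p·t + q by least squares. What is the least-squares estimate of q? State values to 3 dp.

q = -2.995

Compute the Gram sums: Σt·t = 83, Σt = 5, Σ1 = 7.
Moment sums: Σt·y = 84, Σy = -15.
XᵀX·[p, q]ᵀ = Xᵀy becomes [[83, 5]; [5, 7]]·[p, q]ᵀ = [84, -15]ᵀ.
Determinant 83·7 − 5² = 556.
p = (84·7 − 5·(-15))/556 = 663/556; q = (83·(-15) − 5·84)/556 = -1665/556.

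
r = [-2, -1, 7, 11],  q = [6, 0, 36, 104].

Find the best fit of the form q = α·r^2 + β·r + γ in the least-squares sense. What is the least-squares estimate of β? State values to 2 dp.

The normal equations are: 17059·α + 1665·β + 175·γ = 14372;  1665·α + 175·β + 15·γ = 1384;  175·α + 15·β + 4·γ = 146.
Row-reducing yields α = 1739/1650, β = -5249/2750, γ = -2023/825.

β = -1.91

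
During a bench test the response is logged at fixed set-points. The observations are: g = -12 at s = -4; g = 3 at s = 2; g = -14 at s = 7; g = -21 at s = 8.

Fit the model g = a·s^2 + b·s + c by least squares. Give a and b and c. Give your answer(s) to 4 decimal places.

Compute the Gram sums: Σs^2·s^2 = 6769, Σs^2·s = 799, Σs^2 = 133, Σs·s = 133, Σs = 13, Σ1 = 4.
Moment sums: Σs^2·g = -2210, Σs·g = -212, Σg = -44.
Inverting the 3×3 Gram matrix, [a, b, c]ᵀ = [-3147/5812, 8299/5812, 6867/2906]ᵀ.

a = -0.5415, b = 1.4279, c = 2.3630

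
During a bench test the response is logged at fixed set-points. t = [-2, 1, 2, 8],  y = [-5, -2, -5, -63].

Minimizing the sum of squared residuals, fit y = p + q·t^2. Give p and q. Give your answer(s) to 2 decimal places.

MᵀM·[p, q]ᵀ = Mᵀy reads: 4·p + 73·q = -75;  73·p + 4129·q = -4074.
Determinant 4·4129 − 73² = 11187.
p = ((-75)·4129 − 73·(-4074))/11187 = -4091/3729; q = (4·(-4074) − 73·(-75))/11187 = -3607/3729.

p = -1.10, q = -0.97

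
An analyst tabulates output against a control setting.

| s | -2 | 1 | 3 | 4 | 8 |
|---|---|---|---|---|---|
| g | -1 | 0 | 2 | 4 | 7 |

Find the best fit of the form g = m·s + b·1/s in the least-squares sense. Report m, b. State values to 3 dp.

m = 0.906, b = -1.034

Sums needed: Σs·s = 94, Σs·1/s = 5, Σ1/s·1/s = 829/576.
Right-hand side: Σs·g = 80, Σ1/s·g = 73/24.
Eliminating b: (829/576)·(row 1) − 5·(row 2) gives (31763/288)·m = (829/576)·80 − 5·(73/24) = 7195/72, so m = 28780/31763.
Then b = ((73/24) − 5·(28780/31763))/(829/576) = -32856/31763.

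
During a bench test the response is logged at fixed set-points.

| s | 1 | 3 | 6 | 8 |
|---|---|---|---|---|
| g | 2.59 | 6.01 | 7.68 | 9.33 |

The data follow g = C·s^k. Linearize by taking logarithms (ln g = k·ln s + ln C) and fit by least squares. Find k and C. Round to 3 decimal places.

k = 0.603, C = 2.731

Taking logs, ln g = k·ln s + ln C, so regress ln g on ln s.
Σln s = 4.9698, Σ(ln s)² = 8.7414, Σln g = 7.0169, Σln s·ln g = 10.2669.
Equations: 8.7414·k + 4.9698·ln C = 10.2669;  4.9698·k + 4·ln C = 7.0169.
Slope k = (n·Σln s·ln g − Σln s·Σln g)/(n·Σ(ln s)² − (Σln s)²) = (4·10.2669 − 4.9698·7.0169)/10.2667 = 0.60337; ln C = (Σln g − k·Σln s)/n = 1.00457, so C = exp(1.00457) = 2.73073.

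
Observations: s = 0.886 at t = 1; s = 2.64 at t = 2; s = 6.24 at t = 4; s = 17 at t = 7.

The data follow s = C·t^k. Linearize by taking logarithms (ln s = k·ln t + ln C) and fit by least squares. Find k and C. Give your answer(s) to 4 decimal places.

Taking logs, ln s = k·ln t + ln C, so regress ln s on ln t.
Σln t = 4.0254, Σ(ln t)² = 6.1888, Σln s = 5.5139, Σln t·ln s = 8.7243.
Equations: 6.1888·k + 4.0254·ln C = 8.7243;  4.0254·k + 4·ln C = 5.5139.
Δ = 6.1888·4 − (4.0254)² = 8.5519; k = (8.7243·4 − 4.0254·5.5139)/8.5519 = 1.48527, ln C = (6.1888·5.5139 − 4.0254·8.7243)/8.5519 = -0.11620, so C = exp(-0.11620) = 0.89029.

k = 1.4853, C = 0.8903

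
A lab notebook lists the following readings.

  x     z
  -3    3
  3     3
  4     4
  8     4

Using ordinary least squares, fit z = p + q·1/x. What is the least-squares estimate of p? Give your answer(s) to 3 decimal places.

MᵀM·[p, q]ᵀ = Mᵀz reads: 4·p + (3/8)·q = 14;  (3/8)·p + (173/576)·q = 3/2.
Determinant 4·(173/576) − (3/8)² = 611/576.
p = (14·(173/576) − (3/8)·(3/2))/(611/576) = 2098/611; q = (4·(3/2) − (3/8)·14)/(611/576) = 432/611.

p = 3.434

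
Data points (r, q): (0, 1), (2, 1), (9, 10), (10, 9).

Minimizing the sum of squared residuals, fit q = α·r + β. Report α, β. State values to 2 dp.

From the data, Σr·r = 185, Σr = 21, Σ1 = 4.
And Σr·q = 182, Σq = 21.
Δ = 185·4 − 21² = 299.
α = (182·4 − 21·21)/299 = 287/299; β = (185·21 − 21·182)/299 = 63/299.

α = 0.96, β = 0.21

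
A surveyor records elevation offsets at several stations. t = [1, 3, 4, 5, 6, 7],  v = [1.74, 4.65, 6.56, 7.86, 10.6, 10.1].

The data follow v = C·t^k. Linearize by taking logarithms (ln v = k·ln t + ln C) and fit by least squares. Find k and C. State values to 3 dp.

Let Y = ln v. Fitting Y = k·ln t + ln C by least squares:
Over the data: Σln t = 7.8320, Σ(ln t)² = 12.7160, Σln v = 10.7069, Σln t·ln v = 16.3444.
Normal system: [[12.7160, 7.8320]; [7.8320, 6]]·[k, ln C]ᵀ = [16.3444, 10.7069]ᵀ.
Slope k = (n·Σln t·ln v − Σln t·Σln v)/(n·Σ(ln t)² − (Σln t)²) = (6·16.3444 − 7.8320·10.7069)/14.9557 = 0.95012; ln C = (Σln v − k·Σln t)/n = 0.54426, so C = exp(0.54426) = 1.72333.

k = 0.950, C = 1.723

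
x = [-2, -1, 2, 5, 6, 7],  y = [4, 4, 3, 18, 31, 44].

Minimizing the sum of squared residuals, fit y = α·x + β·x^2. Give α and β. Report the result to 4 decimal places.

The normal system MᵀM·[α, β]ᵀ = Mᵀy is [[119, 683]; [683, 4355]]·[α, β]ᵀ = [578, 3754]ᵀ.
Eliminating β: 4355·(row 1) − 683·(row 2) gives 51756·α = 4355·578 − 683·3754 = -46792, so α = -11698/12939.
Then β = (3754 − 683·(-11698/12939))/4355 = 12988/12939.

α = -0.9041, β = 1.0038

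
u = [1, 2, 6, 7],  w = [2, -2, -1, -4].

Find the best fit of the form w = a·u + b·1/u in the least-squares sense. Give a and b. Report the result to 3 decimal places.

With design matrix M, MᵀM = [[90, 4]; [4, 1145/882]] and Mᵀw = [-36, 11/42]ᵀ.
Δ = 90·(1145/882) − 4² = 4941/49.
a = ((-36)·(1145/882) − 4·(11/42))/(4941/49) = -7024/14823; b = (90·(11/42) − 4·(-36))/(4941/49) = 2737/1647.

a = -0.474, b = 1.662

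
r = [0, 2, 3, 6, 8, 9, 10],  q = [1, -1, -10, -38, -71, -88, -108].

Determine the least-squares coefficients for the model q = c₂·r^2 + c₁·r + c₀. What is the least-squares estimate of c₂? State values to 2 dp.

c₂ = -1.08

Compute the Gram sums: Σr^2·r^2 = 22050, Σr^2·r = 2492, Σr^2 = 294, Σr·r = 294, Σr = 38, Σ1 = 7.
Right-hand side: Σr^2·q = -23934, Σr·q = -2700, Σq = -315.
So XᵀX·[c₂, c₁, c₀]ᵀ = Xᵀq: [[22050, 2492, 294]; [2492, 294, 38]; [294, 38, 7]]·[c₂, c₁, c₀]ᵀ = [-23934, -2700, -315]ᵀ.
Row-reducing yields c₂ = -90744/84329, c₁ = -507/1721, c₀ = 21615/12047.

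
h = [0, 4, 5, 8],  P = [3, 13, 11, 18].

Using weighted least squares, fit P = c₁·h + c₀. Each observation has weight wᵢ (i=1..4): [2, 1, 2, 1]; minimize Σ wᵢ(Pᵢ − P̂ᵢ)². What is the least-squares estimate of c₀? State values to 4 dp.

Compute the Gram sums: Σwᵢ·h·h = 130, Σwᵢ·h = 22, Σwᵢ·1 = 6.
And Σwᵢ·h·P = 306, Σwᵢ·P = 59.
Normal equations: [[130, 22]; [22, 6]]·[c₁, c₀]ᵀ = [306, 59]ᵀ.
Determinant 130·6 − 22² = 296.
c₁ = (306·6 − 22·59)/296 = 269/148; c₀ = (130·59 − 22·306)/296 = 469/148.

c₀ = 3.1689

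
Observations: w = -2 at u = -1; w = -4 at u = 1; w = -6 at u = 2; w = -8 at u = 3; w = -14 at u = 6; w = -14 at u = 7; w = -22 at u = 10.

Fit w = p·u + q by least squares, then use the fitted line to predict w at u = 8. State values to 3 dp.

Entries of MᵀM: Σu·u = 200, Σu = 28, Σ1 = 7.
Moment sums: Σu·w = -440, Σw = -70.
det = 200·7 − 28² = 616.
p = ((-440)·7 − 28·(-70))/616 = -20/11; q = (200·(-70) − 28·(-440))/616 = -30/11.
At u = 8: ŵ = (-20/11)·(8) + (-30/11)·(1) = -190/11.

ŵ = -17.273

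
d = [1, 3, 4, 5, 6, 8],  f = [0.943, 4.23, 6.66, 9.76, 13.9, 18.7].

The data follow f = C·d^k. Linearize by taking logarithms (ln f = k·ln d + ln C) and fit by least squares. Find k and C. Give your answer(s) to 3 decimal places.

k = 1.465, C = 0.912

Taking logs, ln f = k·ln d + ln C, so regress ln f on ln d.
Sums: Σln d = 7.9655, Σ(ln d)² = 13.2535, Σln f = 11.1183, Σln d·ln f = 18.6852.
Normal system: [[13.2535, 7.9655]; [7.9655, 6]]·[k, ln C]ᵀ = [18.6852, 11.1183]ᵀ.
Slope k = (n·Σln d·ln f − Σln d·Σln f)/(n·Σ(ln d)² − (Σln d)²) = (6·18.6852 − 7.9655·11.1183)/16.0713 = 1.46519; ln C = (Σln f − k·Σln d)/n = -0.09211, so C = exp(-0.09211) = 0.91200.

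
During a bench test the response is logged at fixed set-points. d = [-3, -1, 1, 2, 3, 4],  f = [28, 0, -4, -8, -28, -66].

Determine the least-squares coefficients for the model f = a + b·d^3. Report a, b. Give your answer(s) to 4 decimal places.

a = -0.7174, b = -1.0235

Forming AᵀA = [[6, 72]; [72, 5620]] and Aᵀf = [-78, -5804]ᵀ gives AᵀA·[a, b]ᵀ = Aᵀf.
det = 6·5620 − 72² = 28536.
a = ((-78)·5620 − 72·(-5804))/28536 = -853/1189; b = (6·(-5804) − 72·(-78))/28536 = -1217/1189.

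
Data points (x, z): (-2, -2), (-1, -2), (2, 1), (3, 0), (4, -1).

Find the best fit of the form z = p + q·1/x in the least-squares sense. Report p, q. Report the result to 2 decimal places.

From the data, Σ1 = 5, Σ1/x = -5/12, Σ1/x·1/x = 241/144.
For Aᵀz: Σz = -4, Σ1/x·z = 13/4.
AᵀA·[p, q]ᵀ = Aᵀz becomes [[5, -5/12]; [-5/12, 241/144]]·[p, q]ᵀ = [-4, 13/4]ᵀ.
Determinant 5·(241/144) − (-5/12)² = 295/36.
p = ((-4)·(241/144) − (-5/12)·(13/4))/(295/36) = -769/1180; q = (5·(13/4) − (-5/12)·(-4))/(295/36) = 105/59.

p = -0.65, q = 1.78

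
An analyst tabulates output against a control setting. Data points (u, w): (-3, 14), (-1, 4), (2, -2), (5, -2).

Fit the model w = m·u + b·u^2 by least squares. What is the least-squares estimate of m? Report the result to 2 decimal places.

Compute the Gram sums: Σu·u = 39, Σu·u^2 = 105, Σu^2·u^2 = 723.
Right-hand side: Σu·w = -60, Σu^2·w = 72.
Normal equations: [[39, 105]; [105, 723]]·[m, b]ᵀ = [-60, 72]ᵀ.
Determinant 39·723 − 105² = 17172.
m = ((-60)·723 − 105·72)/17172 = -1415/477; b = (39·72 − 105·(-60))/17172 = 253/477.

m = -2.97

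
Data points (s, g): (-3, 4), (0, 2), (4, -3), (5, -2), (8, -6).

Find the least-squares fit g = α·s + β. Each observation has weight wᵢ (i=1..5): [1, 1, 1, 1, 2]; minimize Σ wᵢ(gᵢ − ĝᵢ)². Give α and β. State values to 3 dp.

α = -0.921, β = 1.545

The normal equations are: 178·α + 22·β = -130;  22·α + 6·β = -11.
Eliminating β: 6·(row 1) − 22·(row 2) gives 584·α = 6·(-130) − 22·(-11) = -538, so α = -269/292.
Then β = ((-11) − 22·(-269/292))/6 = 451/292.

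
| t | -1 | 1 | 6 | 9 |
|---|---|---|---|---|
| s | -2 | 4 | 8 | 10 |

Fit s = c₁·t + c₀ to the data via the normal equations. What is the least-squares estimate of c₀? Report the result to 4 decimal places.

With design matrix X, XᵀX = [[119, 15]; [15, 4]] and Xᵀs = [144, 20]ᵀ.
Determinant 119·4 − 15² = 251.
c₁ = (144·4 − 15·20)/251 = 276/251; c₀ = (119·20 − 15·144)/251 = 220/251.

c₀ = 0.8765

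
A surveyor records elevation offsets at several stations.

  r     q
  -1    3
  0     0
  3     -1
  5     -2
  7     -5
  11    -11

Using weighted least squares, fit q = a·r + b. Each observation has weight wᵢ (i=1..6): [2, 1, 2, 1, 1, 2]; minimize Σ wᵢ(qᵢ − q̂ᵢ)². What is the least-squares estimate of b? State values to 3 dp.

The normal system XᵀWX·[a, b]ᵀ = XᵀWq is [[336, 38]; [38, 9]]·[a, b]ᵀ = [-299, -25]ᵀ.
Eliminating b: 9·(row 1) − 38·(row 2) gives 1580·a = 9·(-299) − 38·(-25) = -1741, so a = -1741/1580.
Then b = ((-25) − 38·(-1741/1580))/9 = 1481/790.

b = 1.875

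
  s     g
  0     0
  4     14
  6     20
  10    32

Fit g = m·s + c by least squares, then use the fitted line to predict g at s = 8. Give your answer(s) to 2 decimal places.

ĝ = 26.08

XᵀX·[m, c]ᵀ = Xᵀg reads: 152·m + 20·c = 496;  20·m + 4·c = 66.
(Σs·s = 152, Σs = 20, Σ1 = 4, Σs·g = 496, Σg = 66.)
Determinant 152·4 − 20² = 208.
m = (496·4 − 20·66)/208 = 83/26; c = (152·66 − 20·496)/208 = 7/13.
At s = 8: ĝ = (83/26)·(8) + (7/13)·(1) = 339/13.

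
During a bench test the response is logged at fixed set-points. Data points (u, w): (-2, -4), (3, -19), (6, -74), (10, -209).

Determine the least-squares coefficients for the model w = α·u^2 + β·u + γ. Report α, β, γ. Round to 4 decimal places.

From the data, Σu^2·u^2 = 11393, Σu^2·u = 1235, Σu^2 = 149, Σu·u = 149, Σu = 17, Σ1 = 4.
For Mᵀw: Σu^2·w = -23751, Σu·w = -2583, Σw = -306.
Inverting the 3×3 Gram matrix, [α, β, γ]ᵀ = [-9795/4796, -3345/4796, 6093/2398]ᵀ.

α = -2.0423, β = -0.6975, γ = 2.5409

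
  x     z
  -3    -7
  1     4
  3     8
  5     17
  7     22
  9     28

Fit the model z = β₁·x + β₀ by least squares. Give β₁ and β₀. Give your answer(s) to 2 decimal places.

With design matrix M, MᵀM = [[174, 22]; [22, 6]] and Mᵀz = [540, 72]ᵀ.
det = 174·6 − 22² = 560.
β₁ = (540·6 − 22·72)/560 = 207/70; β₀ = (174·72 − 22·540)/560 = 81/70.

β₁ = 2.96, β₀ = 1.16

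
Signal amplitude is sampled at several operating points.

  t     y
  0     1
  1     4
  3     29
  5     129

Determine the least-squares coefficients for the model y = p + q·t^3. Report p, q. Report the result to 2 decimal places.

p = 1.86, q = 1.02

Forming AᵀA = [[4, 153]; [153, 16355]] and Aᵀy = [163, 16912]ᵀ gives AᵀA·[p, q]ᵀ = Aᵀy.
det = 4·16355 − 153² = 42011.
p = (163·16355 − 153·16912)/42011 = 78329/42011; q = (4·16912 − 153·163)/42011 = 42709/42011.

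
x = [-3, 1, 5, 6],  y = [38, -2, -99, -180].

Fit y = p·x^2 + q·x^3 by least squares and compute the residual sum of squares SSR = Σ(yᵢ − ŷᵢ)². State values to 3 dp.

SSR = 4.622

The normal system AᵀA·[p, q]ᵀ = Aᵀy is [[2003, 10659]; [10659, 63011]]·[p, q]ᵀ = [-8615, -52283]ᵀ.
Δ = 2003·63011 − 10659² = 12596752.
p = ((-8615)·63011 − 10659·(-52283))/12596752 = 3611183/3149188; q = (2003·(-52283) − 10659·(-8615))/12596752 = -3223891/3149188.
Residuals: 30860/787297, -1671417/787297, 33471/112471, -123993/787297; SSR = 3638851/787297.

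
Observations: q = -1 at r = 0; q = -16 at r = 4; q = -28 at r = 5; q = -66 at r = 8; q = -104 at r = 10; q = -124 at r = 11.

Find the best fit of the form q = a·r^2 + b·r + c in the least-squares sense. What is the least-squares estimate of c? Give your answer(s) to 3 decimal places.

Setting ∂/∂a … = 0 gives: 29618·a + 3032·b + 326·c = -30584;  3032·a + 326·b + 38·c = -3136;  326·a + 38·b + 6·c = -339.
Inverting the 3×3 Gram matrix, [a, b, c]ᵀ = [-122081/120282, -10147/120282, -32867/40094]ᵀ.

c = -0.820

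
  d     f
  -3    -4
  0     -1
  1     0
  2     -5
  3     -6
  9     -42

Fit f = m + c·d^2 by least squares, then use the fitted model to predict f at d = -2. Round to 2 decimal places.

From the data, Σ1 = 6, Σd^2 = 104, Σd^2·d^2 = 6740.
Moment sums: Σf = -58, Σd^2·f = -3512.
Δ = 6·6740 − 104² = 29624.
m = ((-58)·6740 − 104·(-3512))/29624 = -3209/3703; c = (6·(-3512) − 104·(-58))/29624 = -1880/3703.
At d = -2: f̂ = (-3209/3703)·(1) + (-1880/3703)·(4) = -10729/3703.

f̂ = -2.90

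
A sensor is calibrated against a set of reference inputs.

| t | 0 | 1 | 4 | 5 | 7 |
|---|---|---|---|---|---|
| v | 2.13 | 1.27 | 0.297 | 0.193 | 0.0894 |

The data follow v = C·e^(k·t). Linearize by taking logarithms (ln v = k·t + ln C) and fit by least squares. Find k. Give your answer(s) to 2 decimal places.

Linearized form: ln v = k·t + ln C. From the 5 transformed points,
Σt = 17.0000, Σ(t)² = 91.0000, Σln v = -4.2786, Σt·ln v = -29.7448.
Normal system: [[91.0000, 17.0000]; [17.0000, 5]]·[k, ln C]ᵀ = [-29.7448, -4.2786]ᵀ.
Solving (det = 166.0000): k = -0.45776, ln C = 0.70067.

k = -0.46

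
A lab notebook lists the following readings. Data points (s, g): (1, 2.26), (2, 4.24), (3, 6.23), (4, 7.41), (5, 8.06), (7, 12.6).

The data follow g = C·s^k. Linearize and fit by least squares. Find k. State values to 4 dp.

k = 0.8456

Let Y = ln g. Fitting Y = k·ln s + ln C by least squares:
Over the data: Σln s = 6.7334, Σ(ln s)² = 9.9861, Σln g = 10.7127, Σln s·ln g = 14.0767.
Normal system: [[9.9861, 6.7334]; [6.7334, 6]]·[k, ln C]ᵀ = [14.0767, 10.7127]ᵀ.
Solving (det = 14.5777): k = 0.84560, ln C = 0.83650.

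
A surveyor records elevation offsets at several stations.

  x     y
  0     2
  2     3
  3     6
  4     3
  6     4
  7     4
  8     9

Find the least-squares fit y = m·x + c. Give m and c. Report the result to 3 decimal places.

m = 0.549, c = 2.075

From the data, Σx·x = 178, Σx = 30, Σ1 = 7.
And Σx·y = 160, Σy = 31.
MᵀM·[m, c]ᵀ = Mᵀy becomes [[178, 30]; [30, 7]]·[m, c]ᵀ = [160, 31]ᵀ.
Δ = 178·7 − 30² = 346.
m = (160·7 − 30·31)/346 = 95/173; c = (178·31 − 30·160)/346 = 359/173.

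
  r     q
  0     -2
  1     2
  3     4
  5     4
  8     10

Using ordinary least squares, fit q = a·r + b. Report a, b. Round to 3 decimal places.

a = 1.282, b = -0.757

XᵀX·[a, b]ᵀ = Xᵀq reads: 99·a + 17·b = 114;  17·a + 5·b = 18.
Eliminating b: 5·(row 1) − 17·(row 2) gives 206·a = 5·114 − 17·18 = 264, so a = 132/103.
Then b = (18 − 17·(132/103))/5 = -78/103.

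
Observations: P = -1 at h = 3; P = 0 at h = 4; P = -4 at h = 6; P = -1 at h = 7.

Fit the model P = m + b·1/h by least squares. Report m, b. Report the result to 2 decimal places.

m = -3.45, b = 8.73

Normal-equation sums: Σ1 = 4, Σ1/h = 25/28, Σ1/h·1/h = 1565/7056.
And ΣP = -6, Σ1/h·P = -8/7.
XᵀX·[m, b]ᵀ = XᵀP becomes [[4, 25/28]; [25/28, 1565/7056]]·[m, b]ᵀ = [-6, -8/7]ᵀ.
Eliminating b: (1565/7056)·(row 1) − (25/28)·(row 2) gives (635/7056)·m = (1565/7056)·(-6) − (25/28)·(-8/7) = -365/1176, so m = -438/127.
Then b = ((-8/7) − (25/28)·(-438/127))/(1565/7056) = 5544/635.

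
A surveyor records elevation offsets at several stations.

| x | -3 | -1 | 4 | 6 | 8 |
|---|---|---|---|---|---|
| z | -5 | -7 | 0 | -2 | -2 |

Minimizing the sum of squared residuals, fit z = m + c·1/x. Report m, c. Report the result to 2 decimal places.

Compute the Gram sums: Σ1 = 5, Σ1/x = -19/24, Σ1/x·1/x = 701/576.
Moment sums: Σz = -16, Σ1/x·z = 97/12.
MᵀM·[m, c]ᵀ = Mᵀz becomes [[5, -19/24]; [-19/24, 701/576]]·[m, c]ᵀ = [-16, 97/12]ᵀ.
Eliminating c: (701/576)·(row 1) − (-19/24)·(row 2) gives (131/24)·m = (701/576)·(-16) − (-19/24)·(97/12) = -1255/96, so m = -1255/524.
Then c = ((97/12) − (-19/24)·(-1255/524))/(701/576) = 666/131.

m = -2.40, c = 5.08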